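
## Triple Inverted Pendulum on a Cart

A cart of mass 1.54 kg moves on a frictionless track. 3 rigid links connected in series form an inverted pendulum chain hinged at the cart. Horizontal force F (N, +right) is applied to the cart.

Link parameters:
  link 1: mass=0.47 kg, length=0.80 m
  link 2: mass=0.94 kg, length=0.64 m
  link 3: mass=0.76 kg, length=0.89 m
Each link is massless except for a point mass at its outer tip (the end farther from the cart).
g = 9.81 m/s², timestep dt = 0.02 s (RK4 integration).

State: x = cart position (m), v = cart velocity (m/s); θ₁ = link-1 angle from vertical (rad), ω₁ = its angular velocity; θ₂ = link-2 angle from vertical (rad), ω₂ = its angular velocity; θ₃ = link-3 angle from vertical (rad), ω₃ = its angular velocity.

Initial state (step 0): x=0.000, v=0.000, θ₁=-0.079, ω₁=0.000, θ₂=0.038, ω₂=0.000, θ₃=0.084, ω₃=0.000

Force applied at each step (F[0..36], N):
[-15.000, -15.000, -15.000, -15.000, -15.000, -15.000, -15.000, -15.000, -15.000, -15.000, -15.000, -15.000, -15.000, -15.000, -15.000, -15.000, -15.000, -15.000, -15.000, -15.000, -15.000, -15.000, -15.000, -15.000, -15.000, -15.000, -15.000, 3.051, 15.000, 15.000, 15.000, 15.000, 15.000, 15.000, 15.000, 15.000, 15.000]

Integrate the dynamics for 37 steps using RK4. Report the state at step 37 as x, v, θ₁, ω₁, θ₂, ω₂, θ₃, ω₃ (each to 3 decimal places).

apply F[0]=-15.000 → step 1: x=-0.002, v=-0.173, θ₁=-0.078, ω₁=0.092, θ₂=0.040, ω₂=0.157, θ₃=0.084, ω₃=0.018
apply F[1]=-15.000 → step 2: x=-0.007, v=-0.346, θ₁=-0.075, ω₁=0.184, θ₂=0.044, ω₂=0.315, θ₃=0.085, ω₃=0.035
apply F[2]=-15.000 → step 3: x=-0.016, v=-0.521, θ₁=-0.071, ω₁=0.278, θ₂=0.052, ω₂=0.476, θ₃=0.086, ω₃=0.050
apply F[3]=-15.000 → step 4: x=-0.028, v=-0.697, θ₁=-0.064, ω₁=0.375, θ₂=0.063, ω₂=0.642, θ₃=0.087, ω₃=0.061
apply F[4]=-15.000 → step 5: x=-0.043, v=-0.876, θ₁=-0.056, ω₁=0.475, θ₂=0.078, ω₂=0.813, θ₃=0.088, ω₃=0.067
apply F[5]=-15.000 → step 6: x=-0.063, v=-1.058, θ₁=-0.045, ω₁=0.581, θ₂=0.096, ω₂=0.991, θ₃=0.089, ω₃=0.068
apply F[6]=-15.000 → step 7: x=-0.086, v=-1.244, θ₁=-0.032, ω₁=0.694, θ₂=0.118, ω₂=1.174, θ₃=0.091, ω₃=0.063
apply F[7]=-15.000 → step 8: x=-0.113, v=-1.433, θ₁=-0.017, ω₁=0.815, θ₂=0.143, ω₂=1.361, θ₃=0.092, ω₃=0.050
apply F[8]=-15.000 → step 9: x=-0.143, v=-1.626, θ₁=0.000, ω₁=0.949, θ₂=0.172, ω₂=1.551, θ₃=0.093, ω₃=0.032
apply F[9]=-15.000 → step 10: x=-0.178, v=-1.822, θ₁=0.021, ω₁=1.097, θ₂=0.205, ω₂=1.738, θ₃=0.093, ω₃=0.008
apply F[10]=-15.000 → step 11: x=-0.216, v=-2.022, θ₁=0.044, ω₁=1.264, θ₂=0.241, ω₂=1.916, θ₃=0.093, ω₃=-0.020
apply F[11]=-15.000 → step 12: x=-0.259, v=-2.225, θ₁=0.071, ω₁=1.453, θ₂=0.281, ω₂=2.078, θ₃=0.092, ω₃=-0.049
apply F[12]=-15.000 → step 13: x=-0.305, v=-2.430, θ₁=0.103, ω₁=1.667, θ₂=0.324, ω₂=2.216, θ₃=0.091, ω₃=-0.076
apply F[13]=-15.000 → step 14: x=-0.356, v=-2.634, θ₁=0.138, ω₁=1.909, θ₂=0.370, ω₂=2.321, θ₃=0.089, ω₃=-0.097
apply F[14]=-15.000 → step 15: x=-0.410, v=-2.836, θ₁=0.179, ω₁=2.179, θ₂=0.417, ω₂=2.383, θ₃=0.087, ω₃=-0.107
apply F[15]=-15.000 → step 16: x=-0.469, v=-3.033, θ₁=0.226, ω₁=2.478, θ₂=0.465, ω₂=2.395, θ₃=0.085, ω₃=-0.102
apply F[16]=-15.000 → step 17: x=-0.532, v=-3.222, θ₁=0.278, ω₁=2.800, θ₂=0.512, ω₂=2.352, θ₃=0.083, ω₃=-0.076
apply F[17]=-15.000 → step 18: x=-0.598, v=-3.397, θ₁=0.338, ω₁=3.141, θ₂=0.559, ω₂=2.251, θ₃=0.082, ω₃=-0.026
apply F[18]=-15.000 → step 19: x=-0.668, v=-3.555, θ₁=0.404, ω₁=3.490, θ₂=0.602, ω₂=2.098, θ₃=0.082, ω₃=0.053
apply F[19]=-15.000 → step 20: x=-0.740, v=-3.687, θ₁=0.477, ω₁=3.832, θ₂=0.642, ω₂=1.903, θ₃=0.085, ω₃=0.166
apply F[20]=-15.000 → step 21: x=-0.815, v=-3.789, θ₁=0.557, ω₁=4.151, θ₂=0.678, ω₂=1.689, θ₃=0.089, ω₃=0.314
apply F[21]=-15.000 → step 22: x=-0.891, v=-3.857, θ₁=0.643, ω₁=4.426, θ₂=0.710, ω₂=1.487, θ₃=0.097, ω₃=0.495
apply F[22]=-15.000 → step 23: x=-0.969, v=-3.889, θ₁=0.734, ω₁=4.641, θ₂=0.738, ω₂=1.333, θ₃=0.109, ω₃=0.704
apply F[23]=-15.000 → step 24: x=-1.047, v=-3.890, θ₁=0.828, ω₁=4.789, θ₂=0.764, ω₂=1.256, θ₃=0.126, ω₃=0.931
apply F[24]=-15.000 → step 25: x=-1.124, v=-3.868, θ₁=0.925, ω₁=4.872, θ₂=0.789, ω₂=1.276, θ₃=0.147, ω₃=1.166
apply F[25]=-15.000 → step 26: x=-1.201, v=-3.829, θ₁=1.023, ω₁=4.898, θ₂=0.815, ω₂=1.394, θ₃=0.172, ω₃=1.401
apply F[26]=-15.000 → step 27: x=-1.277, v=-3.780, θ₁=1.121, ω₁=4.881, θ₂=0.845, ω₂=1.603, θ₃=0.203, ω₃=1.631
apply F[27]=+3.051 → step 28: x=-1.351, v=-3.595, θ₁=1.218, ω₁=4.863, θ₂=0.879, ω₂=1.758, θ₃=0.237, ω₃=1.767
apply F[28]=+15.000 → step 29: x=-1.420, v=-3.319, θ₁=1.316, ω₁=4.886, θ₂=0.915, ω₂=1.852, θ₃=0.273, ω₃=1.847
apply F[29]=+15.000 → step 30: x=-1.484, v=-3.036, θ₁=1.414, ω₁=4.925, θ₂=0.953, ω₂=1.976, θ₃=0.310, ω₃=1.930
apply F[30]=+15.000 → step 31: x=-1.542, v=-2.746, θ₁=1.513, ω₁=4.975, θ₂=0.994, ω₂=2.134, θ₃=0.350, ω₃=2.019
apply F[31]=+15.000 → step 32: x=-1.594, v=-2.448, θ₁=1.613, ω₁=5.035, θ₂=1.039, ω₂=2.331, θ₃=0.391, ω₃=2.114
apply F[32]=+15.000 → step 33: x=-1.640, v=-2.139, θ₁=1.714, ω₁=5.099, θ₂=1.088, ω₂=2.575, θ₃=0.435, ω₃=2.217
apply F[33]=+15.000 → step 34: x=-1.679, v=-1.821, θ₁=1.817, ω₁=5.162, θ₂=1.142, ω₂=2.871, θ₃=0.480, ω₃=2.333
apply F[34]=+15.000 → step 35: x=-1.712, v=-1.492, θ₁=1.921, ω₁=5.219, θ₂=1.203, ω₂=3.224, θ₃=0.528, ω₃=2.462
apply F[35]=+15.000 → step 36: x=-1.739, v=-1.153, θ₁=2.025, ω₁=5.259, θ₂=1.271, ω₂=3.642, θ₃=0.579, ω₃=2.610
apply F[36]=+15.000 → step 37: x=-1.758, v=-0.805, θ₁=2.131, ω₁=5.272, θ₂=1.349, ω₂=4.128, θ₃=0.632, ω₃=2.783

Answer: x=-1.758, v=-0.805, θ₁=2.131, ω₁=5.272, θ₂=1.349, ω₂=4.128, θ₃=0.632, ω₃=2.783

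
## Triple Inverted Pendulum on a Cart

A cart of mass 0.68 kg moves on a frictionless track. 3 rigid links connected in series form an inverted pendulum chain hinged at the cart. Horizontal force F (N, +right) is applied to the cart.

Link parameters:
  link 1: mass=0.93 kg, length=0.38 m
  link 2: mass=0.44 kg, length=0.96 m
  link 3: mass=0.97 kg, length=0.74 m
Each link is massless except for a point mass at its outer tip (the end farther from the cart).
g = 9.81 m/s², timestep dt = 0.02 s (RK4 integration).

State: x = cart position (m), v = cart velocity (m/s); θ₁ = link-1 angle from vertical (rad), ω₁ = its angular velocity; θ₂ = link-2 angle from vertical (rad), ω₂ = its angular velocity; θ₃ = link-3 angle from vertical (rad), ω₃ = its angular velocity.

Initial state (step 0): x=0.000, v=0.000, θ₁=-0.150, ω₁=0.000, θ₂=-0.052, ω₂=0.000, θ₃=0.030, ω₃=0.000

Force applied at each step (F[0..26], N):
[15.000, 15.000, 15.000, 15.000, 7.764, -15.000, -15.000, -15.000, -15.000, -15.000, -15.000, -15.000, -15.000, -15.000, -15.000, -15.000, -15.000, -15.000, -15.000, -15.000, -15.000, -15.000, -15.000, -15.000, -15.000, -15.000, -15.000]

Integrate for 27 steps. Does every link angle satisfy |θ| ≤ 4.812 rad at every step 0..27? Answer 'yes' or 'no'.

apply F[0]=+15.000 → step 1: x=0.005, v=0.499, θ₁=-0.164, ω₁=-1.421, θ₂=-0.052, ω₂=0.009, θ₃=0.030, ω₃=0.038
apply F[1]=+15.000 → step 2: x=0.020, v=0.982, θ₁=-0.207, ω₁=-2.798, θ₂=-0.052, ω₂=0.019, θ₃=0.031, ω₃=0.062
apply F[2]=+15.000 → step 3: x=0.044, v=1.419, θ₁=-0.275, ω₁=-4.035, θ₂=-0.051, ω₂=0.017, θ₃=0.033, ω₃=0.061
apply F[3]=+15.000 → step 4: x=0.076, v=1.778, θ₁=-0.366, ω₁=-5.017, θ₂=-0.051, ω₂=-0.022, θ₃=0.034, ω₃=0.035
apply F[4]=+7.764 → step 5: x=0.113, v=1.910, θ₁=-0.471, ω₁=-5.452, θ₂=-0.052, ω₂=-0.075, θ₃=0.034, ω₃=0.011
apply F[5]=-15.000 → step 6: x=0.148, v=1.609, θ₁=-0.577, ω₁=-5.155, θ₂=-0.053, ω₂=0.008, θ₃=0.035, ω₃=0.038
apply F[6]=-15.000 → step 7: x=0.178, v=1.337, θ₁=-0.679, ω₁=-5.030, θ₂=-0.052, ω₂=0.113, θ₃=0.036, ω₃=0.065
apply F[7]=-15.000 → step 8: x=0.202, v=1.078, θ₁=-0.779, ω₁=-5.018, θ₂=-0.048, ω₂=0.232, θ₃=0.037, ω₃=0.088
apply F[8]=-15.000 → step 9: x=0.221, v=0.821, θ₁=-0.880, ω₁=-5.084, θ₂=-0.042, ω₂=0.356, θ₃=0.039, ω₃=0.106
apply F[9]=-15.000 → step 10: x=0.235, v=0.559, θ₁=-0.983, ω₁=-5.208, θ₂=-0.034, ω₂=0.482, θ₃=0.041, ω₃=0.119
apply F[10]=-15.000 → step 11: x=0.243, v=0.287, θ₁=-1.088, ω₁=-5.382, θ₂=-0.023, ω₂=0.604, θ₃=0.044, ω₃=0.128
apply F[11]=-15.000 → step 12: x=0.246, v=0.000, θ₁=-1.198, ω₁=-5.603, θ₂=-0.010, ω₂=0.718, θ₃=0.047, ω₃=0.133
apply F[12]=-15.000 → step 13: x=0.243, v=-0.305, θ₁=-1.313, ω₁=-5.877, θ₂=0.006, ω₂=0.821, θ₃=0.049, ω₃=0.135
apply F[13]=-15.000 → step 14: x=0.234, v=-0.633, θ₁=-1.434, ω₁=-6.215, θ₂=0.023, ω₂=0.907, θ₃=0.052, ω₃=0.135
apply F[14]=-15.000 → step 15: x=0.217, v=-0.993, θ₁=-1.562, ω₁=-6.638, θ₂=0.042, ω₂=0.969, θ₃=0.055, ω₃=0.135
apply F[15]=-15.000 → step 16: x=0.194, v=-1.395, θ₁=-1.700, ω₁=-7.184, θ₂=0.061, ω₂=0.999, θ₃=0.057, ω₃=0.134
apply F[16]=-15.000 → step 17: x=0.161, v=-1.858, θ₁=-1.851, ω₁=-7.915, θ₂=0.081, ω₂=0.983, θ₃=0.060, ω₃=0.135
apply F[17]=-15.000 → step 18: x=0.119, v=-2.416, θ₁=-2.019, ω₁=-8.956, θ₂=0.100, ω₂=0.898, θ₃=0.063, ω₃=0.133
apply F[18]=-15.000 → step 19: x=0.063, v=-3.145, θ₁=-2.213, ω₁=-10.568, θ₂=0.117, ω₂=0.701, θ₃=0.065, ω₃=0.122
apply F[19]=-15.000 → step 20: x=-0.010, v=-4.233, θ₁=-2.449, ω₁=-13.420, θ₂=0.127, ω₂=0.299, θ₃=0.067, ω₃=0.072
apply F[20]=-15.000 → step 21: x=-0.112, v=-6.230, θ₁=-2.770, ω₁=-19.471, θ₂=0.126, ω₂=-0.480, θ₃=0.067, ω₃=-0.156
apply F[21]=-15.000 → step 22: x=-0.263, v=-8.211, θ₁=-3.238, ω₁=-24.634, θ₂=0.114, ω₂=-0.002, θ₃=0.056, ω₃=-1.066
apply F[22]=-15.000 → step 23: x=-0.411, v=-6.515, θ₁=-3.654, ω₁=-17.149, θ₂=0.142, ω₂=2.678, θ₃=0.027, ω₃=-1.740
apply F[23]=-15.000 → step 24: x=-0.530, v=-5.551, θ₁=-3.958, ω₁=-13.838, θ₂=0.212, ω₂=4.083, θ₃=-0.011, ω₃=-1.967
apply F[24]=-15.000 → step 25: x=-0.635, v=-4.959, θ₁=-4.220, ω₁=-12.639, θ₂=0.302, ω₂=4.949, θ₃=-0.050, ω₃=-1.916
apply F[25]=-15.000 → step 26: x=-0.729, v=-4.431, θ₁=-4.470, ω₁=-12.418, θ₂=0.408, ω₂=5.560, θ₃=-0.085, ω₃=-1.573
apply F[26]=-15.000 → step 27: x=-0.812, v=-3.822, θ₁=-4.721, ω₁=-12.814, θ₂=0.524, ω₂=6.001, θ₃=-0.111, ω₃=-0.892
Max |angle| over trajectory = 4.721 rad; bound = 4.812 → within bound.

Answer: yes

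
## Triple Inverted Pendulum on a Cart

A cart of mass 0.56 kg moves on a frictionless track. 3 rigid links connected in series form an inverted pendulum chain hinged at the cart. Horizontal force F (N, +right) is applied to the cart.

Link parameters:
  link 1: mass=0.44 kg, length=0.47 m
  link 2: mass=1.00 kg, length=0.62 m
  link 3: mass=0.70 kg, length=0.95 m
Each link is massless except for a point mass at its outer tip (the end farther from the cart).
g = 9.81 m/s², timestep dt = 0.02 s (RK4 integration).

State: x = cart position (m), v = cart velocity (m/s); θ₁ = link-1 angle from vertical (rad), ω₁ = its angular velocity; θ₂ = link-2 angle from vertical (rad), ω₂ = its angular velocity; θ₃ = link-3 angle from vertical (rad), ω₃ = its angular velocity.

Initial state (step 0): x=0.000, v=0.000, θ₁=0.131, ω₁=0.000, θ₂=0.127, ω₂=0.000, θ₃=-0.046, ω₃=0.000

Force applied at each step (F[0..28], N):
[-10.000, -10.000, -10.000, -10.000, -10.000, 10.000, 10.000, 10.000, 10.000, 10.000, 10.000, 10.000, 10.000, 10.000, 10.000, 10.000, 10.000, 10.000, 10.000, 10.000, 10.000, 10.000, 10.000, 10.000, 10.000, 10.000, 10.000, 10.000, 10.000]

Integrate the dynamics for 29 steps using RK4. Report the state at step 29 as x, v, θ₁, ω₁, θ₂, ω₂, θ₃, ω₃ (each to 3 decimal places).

Answer: x=0.991, v=7.113, θ₁=4.225, ω₁=18.448, θ₂=-1.134, ω₂=-16.329, θ₃=0.032, ω₃=0.783

Derivation:
apply F[0]=-10.000 → step 1: x=-0.004, v=-0.425, θ₁=0.141, ω₁=0.959, θ₂=0.127, ω₂=0.018, θ₃=-0.046, ω₃=-0.041
apply F[1]=-10.000 → step 2: x=-0.017, v=-0.844, θ₁=0.169, ω₁=1.927, θ₂=0.128, ω₂=0.017, θ₃=-0.048, ω₃=-0.074
apply F[2]=-10.000 → step 3: x=-0.038, v=-1.244, θ₁=0.218, ω₁=2.871, θ₂=0.128, ω₂=0.001, θ₃=-0.049, ω₃=-0.092
apply F[3]=-10.000 → step 4: x=-0.066, v=-1.600, θ₁=0.284, ω₁=3.705, θ₂=0.128, ω₂=0.003, θ₃=-0.051, ω₃=-0.092
apply F[4]=-10.000 → step 5: x=-0.101, v=-1.893, θ₁=0.364, ω₁=4.347, θ₂=0.128, ω₂=0.074, θ₃=-0.053, ω₃=-0.076
apply F[5]=+10.000 → step 6: x=-0.137, v=-1.655, θ₁=0.450, ω₁=4.216, θ₂=0.128, ω₂=-0.080, θ₃=-0.055, ω₃=-0.101
apply F[6]=+10.000 → step 7: x=-0.168, v=-1.432, θ₁=0.534, ω₁=4.196, θ₂=0.125, ω₂=-0.274, θ₃=-0.057, ω₃=-0.123
apply F[7]=+10.000 → step 8: x=-0.194, v=-1.212, θ₁=0.618, ω₁=4.242, θ₂=0.117, ω₂=-0.489, θ₃=-0.060, ω₃=-0.142
apply F[8]=+10.000 → step 9: x=-0.216, v=-0.987, θ₁=0.704, ω₁=4.324, θ₂=0.105, ω₂=-0.712, θ₃=-0.063, ω₃=-0.156
apply F[9]=+10.000 → step 10: x=-0.234, v=-0.755, θ₁=0.791, ω₁=4.426, θ₂=0.089, ω₂=-0.933, θ₃=-0.066, ω₃=-0.167
apply F[10]=+10.000 → step 11: x=-0.246, v=-0.513, θ₁=0.881, ω₁=4.539, θ₂=0.068, ω₂=-1.147, θ₃=-0.069, ω₃=-0.174
apply F[11]=+10.000 → step 12: x=-0.254, v=-0.260, θ₁=0.973, ω₁=4.662, θ₂=0.043, ω₂=-1.349, θ₃=-0.073, ω₃=-0.178
apply F[12]=+10.000 → step 13: x=-0.257, v=0.004, θ₁=1.067, ω₁=4.795, θ₂=0.014, ω₂=-1.536, θ₃=-0.076, ω₃=-0.180
apply F[13]=+10.000 → step 14: x=-0.254, v=0.279, θ₁=1.165, ω₁=4.941, θ₂=-0.018, ω₂=-1.705, θ₃=-0.080, ω₃=-0.180
apply F[14]=+10.000 → step 15: x=-0.245, v=0.565, θ₁=1.265, ω₁=5.106, θ₂=-0.054, ω₂=-1.853, θ₃=-0.083, ω₃=-0.180
apply F[15]=+10.000 → step 16: x=-0.231, v=0.862, θ₁=1.369, ω₁=5.299, θ₂=-0.092, ω₂=-1.978, θ₃=-0.087, ω₃=-0.180
apply F[16]=+10.000 → step 17: x=-0.211, v=1.173, θ₁=1.477, ω₁=5.532, θ₂=-0.133, ω₂=-2.073, θ₃=-0.091, ω₃=-0.180
apply F[17]=+10.000 → step 18: x=-0.184, v=1.500, θ₁=1.591, ω₁=5.824, θ₂=-0.175, ω₂=-2.133, θ₃=-0.094, ω₃=-0.182
apply F[18]=+10.000 → step 19: x=-0.151, v=1.852, θ₁=1.711, ω₁=6.204, θ₂=-0.218, ω₂=-2.144, θ₃=-0.098, ω₃=-0.184
apply F[19]=+10.000 → step 20: x=-0.110, v=2.239, θ₁=1.840, ω₁=6.721, θ₂=-0.260, ω₂=-2.086, θ₃=-0.102, ω₃=-0.186
apply F[20]=+10.000 → step 21: x=-0.061, v=2.687, θ₁=1.981, ω₁=7.463, θ₂=-0.301, ω₂=-1.926, θ₃=-0.105, ω₃=-0.184
apply F[21]=+10.000 → step 22: x=-0.002, v=3.251, θ₁=2.141, ω₁=8.601, θ₂=-0.336, ω₂=-1.605, θ₃=-0.109, ω₃=-0.170
apply F[22]=+10.000 → step 23: x=0.071, v=4.064, θ₁=2.330, ω₁=10.527, θ₂=-0.363, ω₂=-1.020, θ₃=-0.112, ω₃=-0.116
apply F[23]=+10.000 → step 24: x=0.165, v=5.511, θ₁=2.573, ω₁=14.216, θ₂=-0.374, ω₂=-0.084, θ₃=-0.113, ω₃=0.082
apply F[24]=+10.000 → step 25: x=0.301, v=8.300, θ₁=2.918, ω₁=19.752, θ₂=-0.372, ω₂=-0.659, θ₃=-0.105, ω₃=0.902
apply F[25]=+10.000 → step 26: x=0.480, v=9.113, θ₁=3.289, ω₁=16.373, θ₂=-0.445, ω₂=-6.743, θ₃=-0.075, ω₃=1.909
apply F[26]=+10.000 → step 27: x=0.660, v=8.852, θ₁=3.592, ω₁=14.595, θ₂=-0.618, ω₂=-10.114, θ₃=-0.035, ω₃=2.064
apply F[27]=+10.000 → step 28: x=0.833, v=8.408, θ₁=3.890, ω₁=15.467, θ₂=-0.846, ω₂=-12.759, θ₃=0.005, ω₃=1.781
apply F[28]=+10.000 → step 29: x=0.991, v=7.113, θ₁=4.225, ω₁=18.448, θ₂=-1.134, ω₂=-16.329, θ₃=0.032, ω₃=0.783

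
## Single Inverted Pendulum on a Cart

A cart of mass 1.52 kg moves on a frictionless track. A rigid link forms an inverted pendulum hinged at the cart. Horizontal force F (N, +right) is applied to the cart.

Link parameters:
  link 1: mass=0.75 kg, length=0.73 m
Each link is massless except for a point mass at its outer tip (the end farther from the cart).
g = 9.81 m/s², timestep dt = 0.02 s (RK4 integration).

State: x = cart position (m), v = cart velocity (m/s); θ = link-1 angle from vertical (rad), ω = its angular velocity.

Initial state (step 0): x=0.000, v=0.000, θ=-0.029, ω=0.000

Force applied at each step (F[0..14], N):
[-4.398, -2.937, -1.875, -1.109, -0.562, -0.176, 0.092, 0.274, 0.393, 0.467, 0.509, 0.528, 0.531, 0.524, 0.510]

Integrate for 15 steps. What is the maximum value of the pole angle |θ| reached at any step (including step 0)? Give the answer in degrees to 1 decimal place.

Answer: 1.7°

Derivation:
apply F[0]=-4.398 → step 1: x=-0.001, v=-0.055, θ=-0.028, ω=0.068
apply F[1]=-2.937 → step 2: x=-0.002, v=-0.091, θ=-0.027, ω=0.110
apply F[2]=-1.875 → step 3: x=-0.004, v=-0.113, θ=-0.024, ω=0.133
apply F[3]=-1.109 → step 4: x=-0.006, v=-0.126, θ=-0.021, ω=0.144
apply F[4]=-0.562 → step 5: x=-0.009, v=-0.131, θ=-0.018, ω=0.146
apply F[5]=-0.176 → step 6: x=-0.012, v=-0.132, θ=-0.016, ω=0.142
apply F[6]=+0.092 → step 7: x=-0.014, v=-0.129, θ=-0.013, ω=0.135
apply F[7]=+0.274 → step 8: x=-0.017, v=-0.124, θ=-0.010, ω=0.126
apply F[8]=+0.393 → step 9: x=-0.019, v=-0.118, θ=-0.008, ω=0.115
apply F[9]=+0.467 → step 10: x=-0.022, v=-0.112, θ=-0.006, ω=0.104
apply F[10]=+0.509 → step 11: x=-0.024, v=-0.105, θ=-0.004, ω=0.093
apply F[11]=+0.528 → step 12: x=-0.026, v=-0.097, θ=-0.002, ω=0.082
apply F[12]=+0.531 → step 13: x=-0.028, v=-0.090, θ=-0.000, ω=0.072
apply F[13]=+0.524 → step 14: x=-0.029, v=-0.083, θ=0.001, ω=0.063
apply F[14]=+0.510 → step 15: x=-0.031, v=-0.077, θ=0.002, ω=0.054
Max |angle| over trajectory = 0.029 rad = 1.7°.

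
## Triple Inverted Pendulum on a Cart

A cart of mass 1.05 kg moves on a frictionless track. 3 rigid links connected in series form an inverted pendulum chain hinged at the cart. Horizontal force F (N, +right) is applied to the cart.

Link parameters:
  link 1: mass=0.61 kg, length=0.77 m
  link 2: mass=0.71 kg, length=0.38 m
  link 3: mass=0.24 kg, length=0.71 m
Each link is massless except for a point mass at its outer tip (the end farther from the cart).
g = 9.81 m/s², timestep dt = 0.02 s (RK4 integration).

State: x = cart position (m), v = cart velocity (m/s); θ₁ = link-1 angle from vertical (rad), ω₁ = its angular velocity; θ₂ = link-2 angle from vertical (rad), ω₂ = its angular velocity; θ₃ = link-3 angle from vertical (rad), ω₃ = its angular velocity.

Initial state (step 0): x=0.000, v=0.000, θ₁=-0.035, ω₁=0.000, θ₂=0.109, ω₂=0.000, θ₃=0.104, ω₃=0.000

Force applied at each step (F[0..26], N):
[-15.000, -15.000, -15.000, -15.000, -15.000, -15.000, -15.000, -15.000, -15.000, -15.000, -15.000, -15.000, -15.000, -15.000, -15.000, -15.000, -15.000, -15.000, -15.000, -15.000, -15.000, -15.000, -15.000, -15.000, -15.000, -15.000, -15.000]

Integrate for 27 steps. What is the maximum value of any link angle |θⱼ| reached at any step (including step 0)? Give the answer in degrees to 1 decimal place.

apply F[0]=-15.000 → step 1: x=-0.003, v=-0.276, θ₁=-0.032, ω₁=0.292, θ₂=0.111, ω₂=0.192, θ₃=0.104, ω₃=-0.002
apply F[1]=-15.000 → step 2: x=-0.011, v=-0.553, θ₁=-0.023, ω₁=0.590, θ₂=0.117, ω₂=0.379, θ₃=0.104, ω₃=-0.006
apply F[2]=-15.000 → step 3: x=-0.025, v=-0.834, θ₁=-0.008, ω₁=0.901, θ₂=0.126, ω₂=0.553, θ₃=0.104, ω₃=-0.011
apply F[3]=-15.000 → step 4: x=-0.044, v=-1.121, θ₁=0.013, ω₁=1.228, θ₂=0.139, ω₂=0.707, θ₃=0.103, ω₃=-0.020
apply F[4]=-15.000 → step 5: x=-0.070, v=-1.412, θ₁=0.041, ω₁=1.577, θ₂=0.154, ω₂=0.835, θ₃=0.103, ω₃=-0.032
apply F[5]=-15.000 → step 6: x=-0.101, v=-1.708, θ₁=0.076, ω₁=1.950, θ₂=0.172, ω₂=0.930, θ₃=0.102, ω₃=-0.046
apply F[6]=-15.000 → step 7: x=-0.138, v=-2.007, θ₁=0.119, ω₁=2.346, θ₂=0.191, ω₂=0.988, θ₃=0.101, ω₃=-0.059
apply F[7]=-15.000 → step 8: x=-0.181, v=-2.302, θ₁=0.170, ω₁=2.757, θ₂=0.211, ω₂=1.010, θ₃=0.100, ω₃=-0.067
apply F[8]=-15.000 → step 9: x=-0.230, v=-2.586, θ₁=0.229, ω₁=3.169, θ₂=0.231, ω₂=1.010, θ₃=0.098, ω₃=-0.065
apply F[9]=-15.000 → step 10: x=-0.285, v=-2.849, θ₁=0.297, ω₁=3.562, θ₂=0.252, ω₂=1.012, θ₃=0.097, ω₃=-0.049
apply F[10]=-15.000 → step 11: x=-0.344, v=-3.081, θ₁=0.372, ω₁=3.913, θ₂=0.272, ω₂=1.050, θ₃=0.097, ω₃=-0.014
apply F[11]=-15.000 → step 12: x=-0.408, v=-3.276, θ₁=0.453, ω₁=4.206, θ₂=0.294, ω₂=1.158, θ₃=0.097, ω₃=0.040
apply F[12]=-15.000 → step 13: x=-0.475, v=-3.431, θ₁=0.539, ω₁=4.434, θ₂=0.319, ω₂=1.359, θ₃=0.098, ω₃=0.112
apply F[13]=-15.000 → step 14: x=-0.545, v=-3.549, θ₁=0.630, ω₁=4.601, θ₂=0.349, ω₂=1.661, θ₃=0.101, ω₃=0.201
apply F[14]=-15.000 → step 15: x=-0.616, v=-3.634, θ₁=0.723, ω₁=4.714, θ₂=0.386, ω₂=2.055, θ₃=0.106, ω₃=0.306
apply F[15]=-15.000 → step 16: x=-0.690, v=-3.690, θ₁=0.818, ω₁=4.786, θ₂=0.432, ω₂=2.529, θ₃=0.114, ω₃=0.428
apply F[16]=-15.000 → step 17: x=-0.764, v=-3.721, θ₁=0.914, ω₁=4.824, θ₂=0.488, ω₂=3.066, θ₃=0.124, ω₃=0.571
apply F[17]=-15.000 → step 18: x=-0.838, v=-3.728, θ₁=1.011, ω₁=4.833, θ₂=0.555, ω₂=3.650, θ₃=0.137, ω₃=0.741
apply F[18]=-15.000 → step 19: x=-0.913, v=-3.711, θ₁=1.107, ω₁=4.819, θ₂=0.634, ω₂=4.265, θ₃=0.154, ω₃=0.944
apply F[19]=-15.000 → step 20: x=-0.987, v=-3.673, θ₁=1.203, ω₁=4.783, θ₂=0.725, ω₂=4.895, θ₃=0.175, ω₃=1.193
apply F[20]=-15.000 → step 21: x=-1.060, v=-3.611, θ₁=1.299, ω₁=4.732, θ₂=0.830, ω₂=5.524, θ₃=0.202, ω₃=1.497
apply F[21]=-15.000 → step 22: x=-1.131, v=-3.525, θ₁=1.393, ω₁=4.670, θ₂=0.946, ω₂=6.136, θ₃=0.235, ω₃=1.869
apply F[22]=-15.000 → step 23: x=-1.200, v=-3.412, θ₁=1.485, ω₁=4.608, θ₂=1.075, ω₂=6.709, θ₃=0.277, ω₃=2.323
apply F[23]=-15.000 → step 24: x=-1.267, v=-3.271, θ₁=1.577, ω₁=4.559, θ₂=1.214, ω₂=7.221, θ₃=0.329, ω₃=2.868
apply F[24]=-15.000 → step 25: x=-1.331, v=-3.101, θ₁=1.668, ω₁=4.542, θ₂=1.363, ω₂=7.641, θ₃=0.392, ω₃=3.514
apply F[25]=-15.000 → step 26: x=-1.391, v=-2.899, θ₁=1.759, ω₁=4.577, θ₂=1.519, ω₂=7.934, θ₃=0.470, ω₃=4.259
apply F[26]=-15.000 → step 27: x=-1.447, v=-2.666, θ₁=1.852, ω₁=4.687, θ₂=1.679, ω₂=8.060, θ₃=0.563, ω₃=5.099
Max |angle| over trajectory = 1.852 rad = 106.1°.

Answer: 106.1°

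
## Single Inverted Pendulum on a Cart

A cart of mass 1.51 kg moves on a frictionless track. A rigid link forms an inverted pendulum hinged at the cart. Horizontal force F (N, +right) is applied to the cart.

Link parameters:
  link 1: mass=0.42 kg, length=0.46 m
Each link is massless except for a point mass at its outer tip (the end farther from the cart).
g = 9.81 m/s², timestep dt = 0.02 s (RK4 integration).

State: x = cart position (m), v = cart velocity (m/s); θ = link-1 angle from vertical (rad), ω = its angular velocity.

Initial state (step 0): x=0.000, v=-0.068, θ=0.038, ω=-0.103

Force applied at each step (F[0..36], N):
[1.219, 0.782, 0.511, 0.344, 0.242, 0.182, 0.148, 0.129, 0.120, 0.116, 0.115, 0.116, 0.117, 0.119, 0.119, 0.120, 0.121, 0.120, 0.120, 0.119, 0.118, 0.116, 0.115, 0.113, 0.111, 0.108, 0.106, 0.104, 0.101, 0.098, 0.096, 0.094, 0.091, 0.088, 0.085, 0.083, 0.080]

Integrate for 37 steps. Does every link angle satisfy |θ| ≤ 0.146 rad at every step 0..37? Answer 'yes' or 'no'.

apply F[0]=+1.219 → step 1: x=-0.001, v=-0.054, θ=0.036, ω=-0.118
apply F[1]=+0.782 → step 2: x=-0.002, v=-0.045, θ=0.033, ω=-0.122
apply F[2]=+0.511 → step 3: x=-0.003, v=-0.040, θ=0.031, ω=-0.119
apply F[3]=+0.344 → step 4: x=-0.004, v=-0.037, θ=0.029, ω=-0.112
apply F[4]=+0.242 → step 5: x=-0.005, v=-0.036, θ=0.027, ω=-0.104
apply F[5]=+0.182 → step 6: x=-0.005, v=-0.035, θ=0.025, ω=-0.096
apply F[6]=+0.148 → step 7: x=-0.006, v=-0.034, θ=0.023, ω=-0.087
apply F[7]=+0.129 → step 8: x=-0.007, v=-0.034, θ=0.021, ω=-0.079
apply F[8]=+0.120 → step 9: x=-0.007, v=-0.033, θ=0.020, ω=-0.071
apply F[9]=+0.116 → step 10: x=-0.008, v=-0.033, θ=0.018, ω=-0.064
apply F[10]=+0.115 → step 11: x=-0.009, v=-0.032, θ=0.017, ω=-0.058
apply F[11]=+0.116 → step 12: x=-0.009, v=-0.031, θ=0.016, ω=-0.052
apply F[12]=+0.117 → step 13: x=-0.010, v=-0.031, θ=0.015, ω=-0.047
apply F[13]=+0.119 → step 14: x=-0.010, v=-0.030, θ=0.014, ω=-0.043
apply F[14]=+0.119 → step 15: x=-0.011, v=-0.029, θ=0.013, ω=-0.039
apply F[15]=+0.120 → step 16: x=-0.012, v=-0.028, θ=0.012, ω=-0.036
apply F[16]=+0.121 → step 17: x=-0.012, v=-0.027, θ=0.012, ω=-0.033
apply F[17]=+0.120 → step 18: x=-0.013, v=-0.026, θ=0.011, ω=-0.030
apply F[18]=+0.120 → step 19: x=-0.013, v=-0.025, θ=0.011, ω=-0.027
apply F[19]=+0.119 → step 20: x=-0.014, v=-0.024, θ=0.010, ω=-0.025
apply F[20]=+0.118 → step 21: x=-0.014, v=-0.023, θ=0.010, ω=-0.023
apply F[21]=+0.116 → step 22: x=-0.015, v=-0.022, θ=0.009, ω=-0.022
apply F[22]=+0.115 → step 23: x=-0.015, v=-0.021, θ=0.009, ω=-0.020
apply F[23]=+0.113 → step 24: x=-0.016, v=-0.020, θ=0.008, ω=-0.019
apply F[24]=+0.111 → step 25: x=-0.016, v=-0.019, θ=0.008, ω=-0.017
apply F[25]=+0.108 → step 26: x=-0.016, v=-0.018, θ=0.008, ω=-0.016
apply F[26]=+0.106 → step 27: x=-0.017, v=-0.017, θ=0.007, ω=-0.015
apply F[27]=+0.104 → step 28: x=-0.017, v=-0.016, θ=0.007, ω=-0.014
apply F[28]=+0.101 → step 29: x=-0.017, v=-0.015, θ=0.007, ω=-0.014
apply F[29]=+0.098 → step 30: x=-0.018, v=-0.014, θ=0.006, ω=-0.013
apply F[30]=+0.096 → step 31: x=-0.018, v=-0.013, θ=0.006, ω=-0.012
apply F[31]=+0.094 → step 32: x=-0.018, v=-0.012, θ=0.006, ω=-0.012
apply F[32]=+0.091 → step 33: x=-0.018, v=-0.011, θ=0.006, ω=-0.011
apply F[33]=+0.088 → step 34: x=-0.019, v=-0.011, θ=0.005, ω=-0.011
apply F[34]=+0.085 → step 35: x=-0.019, v=-0.010, θ=0.005, ω=-0.010
apply F[35]=+0.083 → step 36: x=-0.019, v=-0.009, θ=0.005, ω=-0.010
apply F[36]=+0.080 → step 37: x=-0.019, v=-0.008, θ=0.005, ω=-0.009
Max |angle| over trajectory = 0.038 rad; bound = 0.146 → within bound.

Answer: yes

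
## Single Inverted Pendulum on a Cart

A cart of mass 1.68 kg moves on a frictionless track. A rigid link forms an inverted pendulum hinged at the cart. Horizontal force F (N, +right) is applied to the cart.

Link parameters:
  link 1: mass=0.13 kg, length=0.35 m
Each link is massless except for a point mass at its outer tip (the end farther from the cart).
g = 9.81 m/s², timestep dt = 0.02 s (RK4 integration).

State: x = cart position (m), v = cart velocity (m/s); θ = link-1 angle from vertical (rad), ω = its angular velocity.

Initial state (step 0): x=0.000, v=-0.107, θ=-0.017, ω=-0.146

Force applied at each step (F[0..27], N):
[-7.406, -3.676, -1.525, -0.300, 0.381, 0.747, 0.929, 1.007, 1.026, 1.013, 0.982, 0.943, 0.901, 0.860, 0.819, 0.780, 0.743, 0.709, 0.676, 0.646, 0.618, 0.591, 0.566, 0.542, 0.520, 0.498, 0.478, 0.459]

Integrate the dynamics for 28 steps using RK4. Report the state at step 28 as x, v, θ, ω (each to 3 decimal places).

apply F[0]=-7.406 → step 1: x=-0.003, v=-0.195, θ=-0.018, ω=0.095
apply F[1]=-3.676 → step 2: x=-0.007, v=-0.238, θ=-0.014, ω=0.210
apply F[2]=-1.525 → step 3: x=-0.012, v=-0.256, θ=-0.010, ω=0.255
apply F[3]=-0.300 → step 4: x=-0.017, v=-0.260, θ=-0.005, ω=0.261
apply F[4]=+0.381 → step 5: x=-0.023, v=-0.255, θ=0.000, ω=0.247
apply F[5]=+0.747 → step 6: x=-0.028, v=-0.246, θ=0.005, ω=0.223
apply F[6]=+0.929 → step 7: x=-0.032, v=-0.235, θ=0.009, ω=0.196
apply F[7]=+1.007 → step 8: x=-0.037, v=-0.224, θ=0.013, ω=0.168
apply F[8]=+1.026 → step 9: x=-0.041, v=-0.212, θ=0.016, ω=0.142
apply F[9]=+1.013 → step 10: x=-0.046, v=-0.200, θ=0.019, ω=0.118
apply F[10]=+0.982 → step 11: x=-0.049, v=-0.188, θ=0.021, ω=0.097
apply F[11]=+0.943 → step 12: x=-0.053, v=-0.178, θ=0.022, ω=0.078
apply F[12]=+0.901 → step 13: x=-0.057, v=-0.167, θ=0.024, ω=0.061
apply F[13]=+0.860 → step 14: x=-0.060, v=-0.157, θ=0.025, ω=0.046
apply F[14]=+0.819 → step 15: x=-0.063, v=-0.148, θ=0.026, ω=0.034
apply F[15]=+0.780 → step 16: x=-0.066, v=-0.139, θ=0.026, ω=0.023
apply F[16]=+0.743 → step 17: x=-0.068, v=-0.131, θ=0.027, ω=0.014
apply F[17]=+0.709 → step 18: x=-0.071, v=-0.123, θ=0.027, ω=0.006
apply F[18]=+0.676 → step 19: x=-0.073, v=-0.115, θ=0.027, ω=-0.001
apply F[19]=+0.646 → step 20: x=-0.076, v=-0.108, θ=0.027, ω=-0.007
apply F[20]=+0.618 → step 21: x=-0.078, v=-0.101, θ=0.027, ω=-0.011
apply F[21]=+0.591 → step 22: x=-0.080, v=-0.094, θ=0.026, ω=-0.015
apply F[22]=+0.566 → step 23: x=-0.081, v=-0.088, θ=0.026, ω=-0.019
apply F[23]=+0.542 → step 24: x=-0.083, v=-0.082, θ=0.026, ω=-0.022
apply F[24]=+0.520 → step 25: x=-0.085, v=-0.076, θ=0.025, ω=-0.024
apply F[25]=+0.498 → step 26: x=-0.086, v=-0.070, θ=0.025, ω=-0.026
apply F[26]=+0.478 → step 27: x=-0.087, v=-0.065, θ=0.024, ω=-0.027
apply F[27]=+0.459 → step 28: x=-0.089, v=-0.060, θ=0.024, ω=-0.028

Answer: x=-0.089, v=-0.060, θ=0.024, ω=-0.028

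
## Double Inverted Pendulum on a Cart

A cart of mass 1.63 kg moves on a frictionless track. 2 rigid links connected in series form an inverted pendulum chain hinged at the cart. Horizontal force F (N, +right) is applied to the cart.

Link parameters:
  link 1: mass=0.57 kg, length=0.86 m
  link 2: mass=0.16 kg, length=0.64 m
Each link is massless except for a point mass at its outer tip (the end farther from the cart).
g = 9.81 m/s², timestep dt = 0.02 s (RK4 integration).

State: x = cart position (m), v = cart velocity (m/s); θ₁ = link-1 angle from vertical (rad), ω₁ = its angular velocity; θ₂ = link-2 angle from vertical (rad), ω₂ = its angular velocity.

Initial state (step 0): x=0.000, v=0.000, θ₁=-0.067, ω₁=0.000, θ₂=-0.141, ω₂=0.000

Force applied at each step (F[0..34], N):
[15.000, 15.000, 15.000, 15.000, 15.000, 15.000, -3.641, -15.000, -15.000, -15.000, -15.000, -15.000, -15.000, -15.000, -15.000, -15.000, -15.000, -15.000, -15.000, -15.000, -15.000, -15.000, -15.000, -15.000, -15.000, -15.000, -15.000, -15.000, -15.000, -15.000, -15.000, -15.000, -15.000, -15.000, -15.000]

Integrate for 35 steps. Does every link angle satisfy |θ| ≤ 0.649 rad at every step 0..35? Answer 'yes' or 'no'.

Answer: yes

Derivation:
apply F[0]=+15.000 → step 1: x=0.002, v=0.190, θ₁=-0.069, ω₁=-0.231, θ₂=-0.141, ω₂=-0.027
apply F[1]=+15.000 → step 2: x=0.008, v=0.379, θ₁=-0.076, ω₁=-0.464, θ₂=-0.142, ω₂=-0.052
apply F[2]=+15.000 → step 3: x=0.017, v=0.570, θ₁=-0.088, ω₁=-0.699, θ₂=-0.143, ω₂=-0.073
apply F[3]=+15.000 → step 4: x=0.030, v=0.761, θ₁=-0.104, ω₁=-0.940, θ₂=-0.145, ω₂=-0.089
apply F[4]=+15.000 → step 5: x=0.048, v=0.953, θ₁=-0.126, ω₁=-1.186, θ₂=-0.147, ω₂=-0.099
apply F[5]=+15.000 → step 6: x=0.069, v=1.145, θ₁=-0.152, ω₁=-1.439, θ₂=-0.149, ω₂=-0.101
apply F[6]=-3.641 → step 7: x=0.091, v=1.113, θ₁=-0.181, ω₁=-1.440, θ₂=-0.151, ω₂=-0.096
apply F[7]=-15.000 → step 8: x=0.112, v=0.945, θ₁=-0.208, ω₁=-1.296, θ₂=-0.153, ω₂=-0.079
apply F[8]=-15.000 → step 9: x=0.129, v=0.781, θ₁=-0.232, ω₁=-1.164, θ₂=-0.154, ω₂=-0.052
apply F[9]=-15.000 → step 10: x=0.143, v=0.620, θ₁=-0.254, ω₁=-1.042, θ₂=-0.155, ω₂=-0.015
apply F[10]=-15.000 → step 11: x=0.154, v=0.460, θ₁=-0.274, ω₁=-0.931, θ₂=-0.154, ω₂=0.032
apply F[11]=-15.000 → step 12: x=0.161, v=0.304, θ₁=-0.292, ω₁=-0.829, θ₂=-0.153, ω₂=0.088
apply F[12]=-15.000 → step 13: x=0.166, v=0.149, θ₁=-0.307, ω₁=-0.735, θ₂=-0.151, ω₂=0.153
apply F[13]=-15.000 → step 14: x=0.167, v=-0.004, θ₁=-0.321, ω₁=-0.648, θ₂=-0.147, ω₂=0.227
apply F[14]=-15.000 → step 15: x=0.166, v=-0.156, θ₁=-0.333, ω₁=-0.568, θ₂=-0.142, ω₂=0.309
apply F[15]=-15.000 → step 16: x=0.161, v=-0.306, θ₁=-0.344, ω₁=-0.493, θ₂=-0.135, ω₂=0.399
apply F[16]=-15.000 → step 17: x=0.153, v=-0.455, θ₁=-0.353, ω₁=-0.424, θ₂=-0.126, ω₂=0.498
apply F[17]=-15.000 → step 18: x=0.143, v=-0.603, θ₁=-0.361, ω₁=-0.359, θ₂=-0.115, ω₂=0.605
apply F[18]=-15.000 → step 19: x=0.129, v=-0.751, θ₁=-0.367, ω₁=-0.298, θ₂=-0.101, ω₂=0.721
apply F[19]=-15.000 → step 20: x=0.113, v=-0.898, θ₁=-0.373, ω₁=-0.240, θ₂=-0.086, ω₂=0.846
apply F[20]=-15.000 → step 21: x=0.093, v=-1.045, θ₁=-0.377, ω₁=-0.185, θ₂=-0.068, ω₂=0.980
apply F[21]=-15.000 → step 22: x=0.071, v=-1.191, θ₁=-0.380, ω₁=-0.132, θ₂=-0.047, ω₂=1.123
apply F[22]=-15.000 → step 23: x=0.046, v=-1.338, θ₁=-0.382, ω₁=-0.080, θ₂=-0.023, ω₂=1.276
apply F[23]=-15.000 → step 24: x=0.018, v=-1.484, θ₁=-0.383, ω₁=-0.030, θ₂=0.005, ω₂=1.440
apply F[24]=-15.000 → step 25: x=-0.014, v=-1.631, θ₁=-0.384, ω₁=0.020, θ₂=0.035, ω₂=1.613
apply F[25]=-15.000 → step 26: x=-0.048, v=-1.779, θ₁=-0.383, ω₁=0.070, θ₂=0.069, ω₂=1.798
apply F[26]=-15.000 → step 27: x=-0.085, v=-1.927, θ₁=-0.381, ω₁=0.122, θ₂=0.107, ω₂=1.993
apply F[27]=-15.000 → step 28: x=-0.125, v=-2.075, θ₁=-0.378, ω₁=0.176, θ₂=0.149, ω₂=2.199
apply F[28]=-15.000 → step 29: x=-0.168, v=-2.225, θ₁=-0.374, ω₁=0.233, θ₂=0.195, ω₂=2.416
apply F[29]=-15.000 → step 30: x=-0.214, v=-2.376, θ₁=-0.368, ω₁=0.295, θ₂=0.246, ω₂=2.643
apply F[30]=-15.000 → step 31: x=-0.263, v=-2.528, θ₁=-0.362, ω₁=0.362, θ₂=0.301, ω₂=2.880
apply F[31]=-15.000 → step 32: x=-0.315, v=-2.682, θ₁=-0.354, ω₁=0.437, θ₂=0.361, ω₂=3.126
apply F[32]=-15.000 → step 33: x=-0.370, v=-2.837, θ₁=-0.344, ω₁=0.522, θ₂=0.426, ω₂=3.380
apply F[33]=-15.000 → step 34: x=-0.428, v=-2.995, θ₁=-0.333, ω₁=0.618, θ₂=0.496, ω₂=3.640
apply F[34]=-15.000 → step 35: x=-0.490, v=-3.153, θ₁=-0.320, ω₁=0.727, θ₂=0.572, ω₂=3.905
Max |angle| over trajectory = 0.572 rad; bound = 0.649 → within bound.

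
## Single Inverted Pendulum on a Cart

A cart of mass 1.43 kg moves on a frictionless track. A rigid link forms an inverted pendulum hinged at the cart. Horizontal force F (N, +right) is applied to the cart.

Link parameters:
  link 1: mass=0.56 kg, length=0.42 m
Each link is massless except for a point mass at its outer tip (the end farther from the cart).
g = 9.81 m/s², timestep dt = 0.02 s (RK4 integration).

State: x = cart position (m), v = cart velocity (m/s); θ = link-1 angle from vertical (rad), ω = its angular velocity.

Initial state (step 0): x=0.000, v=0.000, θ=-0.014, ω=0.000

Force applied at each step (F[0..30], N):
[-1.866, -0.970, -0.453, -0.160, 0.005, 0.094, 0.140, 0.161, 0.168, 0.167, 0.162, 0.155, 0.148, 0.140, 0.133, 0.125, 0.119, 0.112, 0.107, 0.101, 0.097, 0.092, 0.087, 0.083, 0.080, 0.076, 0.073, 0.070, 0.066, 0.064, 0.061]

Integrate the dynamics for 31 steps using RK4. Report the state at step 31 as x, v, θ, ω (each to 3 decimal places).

Answer: x=-0.014, v=-0.005, θ=0.003, ω=-0.003

Derivation:
apply F[0]=-1.866 → step 1: x=-0.000, v=-0.025, θ=-0.013, ω=0.053
apply F[1]=-0.970 → step 2: x=-0.001, v=-0.038, θ=-0.012, ω=0.077
apply F[2]=-0.453 → step 3: x=-0.002, v=-0.043, θ=-0.011, ω=0.085
apply F[3]=-0.160 → step 4: x=-0.003, v=-0.045, θ=-0.009, ω=0.084
apply F[4]=+0.005 → step 5: x=-0.003, v=-0.044, θ=-0.007, ω=0.078
apply F[5]=+0.094 → step 6: x=-0.004, v=-0.042, θ=-0.006, ω=0.071
apply F[6]=+0.140 → step 7: x=-0.005, v=-0.040, θ=-0.004, ω=0.063
apply F[7]=+0.161 → step 8: x=-0.006, v=-0.037, θ=-0.003, ω=0.055
apply F[8]=+0.168 → step 9: x=-0.007, v=-0.035, θ=-0.002, ω=0.048
apply F[9]=+0.167 → step 10: x=-0.007, v=-0.032, θ=-0.001, ω=0.041
apply F[10]=+0.162 → step 11: x=-0.008, v=-0.030, θ=-0.001, ω=0.035
apply F[11]=+0.155 → step 12: x=-0.008, v=-0.028, θ=0.000, ω=0.030
apply F[12]=+0.148 → step 13: x=-0.009, v=-0.026, θ=0.001, ω=0.025
apply F[13]=+0.140 → step 14: x=-0.009, v=-0.024, θ=0.001, ω=0.021
apply F[14]=+0.133 → step 15: x=-0.010, v=-0.022, θ=0.002, ω=0.018
apply F[15]=+0.125 → step 16: x=-0.010, v=-0.020, θ=0.002, ω=0.014
apply F[16]=+0.119 → step 17: x=-0.011, v=-0.019, θ=0.002, ω=0.012
apply F[17]=+0.112 → step 18: x=-0.011, v=-0.017, θ=0.002, ω=0.009
apply F[18]=+0.107 → step 19: x=-0.011, v=-0.016, θ=0.002, ω=0.007
apply F[19]=+0.101 → step 20: x=-0.012, v=-0.015, θ=0.003, ω=0.006
apply F[20]=+0.097 → step 21: x=-0.012, v=-0.014, θ=0.003, ω=0.004
apply F[21]=+0.092 → step 22: x=-0.012, v=-0.013, θ=0.003, ω=0.003
apply F[22]=+0.087 → step 23: x=-0.013, v=-0.012, θ=0.003, ω=0.002
apply F[23]=+0.083 → step 24: x=-0.013, v=-0.011, θ=0.003, ω=0.001
apply F[24]=+0.080 → step 25: x=-0.013, v=-0.010, θ=0.003, ω=0.000
apply F[25]=+0.076 → step 26: x=-0.013, v=-0.009, θ=0.003, ω=-0.001
apply F[26]=+0.073 → step 27: x=-0.013, v=-0.008, θ=0.003, ω=-0.001
apply F[27]=+0.070 → step 28: x=-0.014, v=-0.007, θ=0.003, ω=-0.002
apply F[28]=+0.066 → step 29: x=-0.014, v=-0.007, θ=0.003, ω=-0.002
apply F[29]=+0.064 → step 30: x=-0.014, v=-0.006, θ=0.003, ω=-0.002
apply F[30]=+0.061 → step 31: x=-0.014, v=-0.005, θ=0.003, ω=-0.003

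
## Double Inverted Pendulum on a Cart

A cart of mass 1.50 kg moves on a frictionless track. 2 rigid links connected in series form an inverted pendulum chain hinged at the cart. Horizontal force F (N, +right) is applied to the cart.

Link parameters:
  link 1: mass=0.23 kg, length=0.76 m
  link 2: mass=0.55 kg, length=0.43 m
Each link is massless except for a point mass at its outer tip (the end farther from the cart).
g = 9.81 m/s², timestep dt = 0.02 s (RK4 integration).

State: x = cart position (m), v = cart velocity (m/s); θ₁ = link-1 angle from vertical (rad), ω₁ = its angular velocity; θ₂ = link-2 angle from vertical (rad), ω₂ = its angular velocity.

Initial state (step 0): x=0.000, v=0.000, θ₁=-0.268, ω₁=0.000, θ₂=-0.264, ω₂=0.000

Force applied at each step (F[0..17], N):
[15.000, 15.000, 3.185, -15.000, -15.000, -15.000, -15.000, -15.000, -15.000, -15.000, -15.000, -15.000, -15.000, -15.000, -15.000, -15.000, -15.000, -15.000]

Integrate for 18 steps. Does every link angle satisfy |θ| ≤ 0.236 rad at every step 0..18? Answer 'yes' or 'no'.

Answer: no

Derivation:
apply F[0]=+15.000 → step 1: x=0.002, v=0.218, θ₁=-0.271, ω₁=-0.347, θ₂=-0.264, ω₂=0.005
apply F[1]=+15.000 → step 2: x=0.009, v=0.436, θ₁=-0.282, ω₁=-0.698, θ₂=-0.264, ω₂=0.017
apply F[2]=+3.185 → step 3: x=0.018, v=0.502, θ₁=-0.298, ω₁=-0.868, θ₂=-0.263, ω₂=0.050
apply F[3]=-15.000 → step 4: x=0.026, v=0.337, θ₁=-0.314, ω₁=-0.770, θ₂=-0.261, ω₂=0.127
apply F[4]=-15.000 → step 5: x=0.032, v=0.175, θ₁=-0.329, ω₁=-0.692, θ₂=-0.258, ω₂=0.238
apply F[5]=-15.000 → step 6: x=0.033, v=0.013, θ₁=-0.342, ω₁=-0.634, θ₂=-0.252, ω₂=0.381
apply F[6]=-15.000 → step 7: x=0.032, v=-0.146, θ₁=-0.354, ω₁=-0.596, θ₂=-0.242, ω₂=0.561
apply F[7]=-15.000 → step 8: x=0.028, v=-0.305, θ₁=-0.366, ω₁=-0.577, θ₂=-0.229, ω₂=0.779
apply F[8]=-15.000 → step 9: x=0.020, v=-0.464, θ₁=-0.377, ω₁=-0.577, θ₂=-0.211, ω₂=1.038
apply F[9]=-15.000 → step 10: x=0.009, v=-0.623, θ₁=-0.389, ω₁=-0.596, θ₂=-0.187, ω₂=1.341
apply F[10]=-15.000 → step 11: x=-0.005, v=-0.783, θ₁=-0.401, ω₁=-0.632, θ₂=-0.157, ω₂=1.689
apply F[11]=-15.000 → step 12: x=-0.022, v=-0.945, θ₁=-0.414, ω₁=-0.681, θ₂=-0.119, ω₂=2.077
apply F[12]=-15.000 → step 13: x=-0.043, v=-1.109, θ₁=-0.428, ω₁=-0.735, θ₂=-0.074, ω₂=2.498
apply F[13]=-15.000 → step 14: x=-0.067, v=-1.277, θ₁=-0.444, ω₁=-0.784, θ₂=-0.019, ω₂=2.939
apply F[14]=-15.000 → step 15: x=-0.094, v=-1.448, θ₁=-0.460, ω₁=-0.818, θ₂=0.044, ω₂=3.385
apply F[15]=-15.000 → step 16: x=-0.125, v=-1.623, θ₁=-0.476, ω₁=-0.824, θ₂=0.116, ω₂=3.823
apply F[16]=-15.000 → step 17: x=-0.159, v=-1.801, θ₁=-0.492, ω₁=-0.795, θ₂=0.197, ω₂=4.248
apply F[17]=-15.000 → step 18: x=-0.197, v=-1.982, θ₁=-0.508, ω₁=-0.724, θ₂=0.286, ω₂=4.659
Max |angle| over trajectory = 0.508 rad; bound = 0.236 → exceeded.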